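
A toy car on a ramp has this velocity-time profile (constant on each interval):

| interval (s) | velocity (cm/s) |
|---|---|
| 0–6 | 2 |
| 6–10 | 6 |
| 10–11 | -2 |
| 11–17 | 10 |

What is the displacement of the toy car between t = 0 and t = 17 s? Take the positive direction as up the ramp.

94 cm

Displacement is the signed area under the v-t curve.
0–6 s: 2 × 6 = 12 cm
6–10 s: 6 × 4 = 24 cm
10–11 s: -2 × 1 = -2 cm
11–17 s: 10 × 6 = 60 cm
Net displacement = 94 cm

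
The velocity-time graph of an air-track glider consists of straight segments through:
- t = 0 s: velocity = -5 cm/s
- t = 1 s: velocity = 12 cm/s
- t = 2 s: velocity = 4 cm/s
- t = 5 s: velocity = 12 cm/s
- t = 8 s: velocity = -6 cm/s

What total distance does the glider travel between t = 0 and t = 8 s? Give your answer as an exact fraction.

Distance (not displacement) is the total path length: add the absolute areas under v-t.
0–1 s: v = 0 at t = 5/17 s; triangle areas 25/34 + 72/17 = 169/34 cm
1–2 s: |½(12 + 4)(1)| = 8 cm
2–5 s: |½(4 + 12)(3)| = 24 cm
5–8 s: v = 0 at t = 7 s; triangle areas 12 + 3 = 15 cm
Total distance = 1767/34 cm

1767/34 cm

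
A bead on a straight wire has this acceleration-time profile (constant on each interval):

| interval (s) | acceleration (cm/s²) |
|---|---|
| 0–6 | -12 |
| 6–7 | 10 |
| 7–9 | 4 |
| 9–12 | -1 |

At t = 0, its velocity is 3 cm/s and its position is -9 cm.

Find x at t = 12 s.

On each constant-a segment, Δv = aΔt and Δx = v₀Δt + ½aΔt²; chain segment to segment.
0–6 s: v starts 3 cm/s; Δx = 3·6 + ½·-12·6² = -198 cm; v ends -69 cm/s.
6–7 s: v starts -69 cm/s; Δx = -69·1 + ½·10·1² = -64 cm; v ends -59 cm/s.
7–9 s: v starts -59 cm/s; Δx = -59·2 + ½·4·2² = -110 cm; v ends -51 cm/s.
9–12 s: v starts -51 cm/s; Δx = -51·3 + ½·-1·3² = -157.5 cm; v ends -54 cm/s.
x(12) = -9 + Σ Δx = -538.5 cm.

-538.5 cm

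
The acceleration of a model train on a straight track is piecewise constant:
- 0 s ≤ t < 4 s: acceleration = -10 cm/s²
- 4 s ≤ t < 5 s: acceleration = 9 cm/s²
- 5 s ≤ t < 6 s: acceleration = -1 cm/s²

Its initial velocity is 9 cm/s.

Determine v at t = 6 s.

Δv equals the area under the a-t graph; then v = v₀ + Δv.
0–4 s: -10 × 4 = -40 cm/s
4–5 s: 9 × 1 = 9 cm/s
5–6 s: -1 × 1 = -1 cm/s
Δv = -32 cm/s, so v(6) = 9 + (-32) = -23 cm/s.

-23 cm/s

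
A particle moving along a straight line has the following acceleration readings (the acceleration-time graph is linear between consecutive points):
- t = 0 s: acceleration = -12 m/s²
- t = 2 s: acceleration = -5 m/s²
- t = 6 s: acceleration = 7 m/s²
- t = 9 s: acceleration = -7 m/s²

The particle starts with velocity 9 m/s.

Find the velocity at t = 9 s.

Δv equals the area under the a-t graph; then v = v₀ + Δv.
0–2 s: ½(-12 + -5)(2) = -17 m/s
2–6 s: ½(-5 + 7)(4) = 4 m/s
6–9 s: ½(7 + -7)(3) = 0 m/s
Δv = -13 m/s, so v(9) = 9 + (-13) = -4 m/s.

-4 m/s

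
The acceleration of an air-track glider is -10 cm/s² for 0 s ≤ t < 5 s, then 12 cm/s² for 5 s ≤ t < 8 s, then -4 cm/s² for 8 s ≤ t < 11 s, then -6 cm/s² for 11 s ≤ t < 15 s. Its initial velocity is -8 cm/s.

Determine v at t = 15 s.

Δv equals the area under the a-t graph; then v = v₀ + Δv.
0–5 s: -10 × 5 = -50 cm/s
5–8 s: 12 × 3 = 36 cm/s
8–11 s: -4 × 3 = -12 cm/s
11–15 s: -6 × 4 = -24 cm/s
Δv = -50 cm/s, so v(15) = -8 + (-50) = -58 cm/s.

-58 cm/s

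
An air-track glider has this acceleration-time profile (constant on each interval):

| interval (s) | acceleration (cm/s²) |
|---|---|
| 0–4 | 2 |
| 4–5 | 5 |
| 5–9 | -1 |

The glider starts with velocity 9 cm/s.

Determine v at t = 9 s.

18 cm/s

Δv equals the area under the a-t graph; then v = v₀ + Δv.
0–4 s: 2 × 4 = 8 cm/s
4–5 s: 5 × 1 = 5 cm/s
5–9 s: -1 × 4 = -4 cm/s
Δv = 9 cm/s, so v(9) = 9 + (9) = 18 cm/s.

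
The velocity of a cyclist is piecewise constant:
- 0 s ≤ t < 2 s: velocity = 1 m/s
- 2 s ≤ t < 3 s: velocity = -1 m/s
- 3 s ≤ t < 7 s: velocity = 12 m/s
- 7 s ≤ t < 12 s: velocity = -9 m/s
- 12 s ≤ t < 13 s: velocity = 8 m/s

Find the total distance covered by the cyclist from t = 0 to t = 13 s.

104 m

Distance (not displacement) is the total path length: add the absolute areas under v-t.
0–2 s: |1| × 2 = 2 m
2–3 s: |-1| × 1 = 1 m
3–7 s: |12| × 4 = 48 m
7–12 s: |-9| × 5 = 45 m
12–13 s: |8| × 1 = 8 m
Total distance = 104 m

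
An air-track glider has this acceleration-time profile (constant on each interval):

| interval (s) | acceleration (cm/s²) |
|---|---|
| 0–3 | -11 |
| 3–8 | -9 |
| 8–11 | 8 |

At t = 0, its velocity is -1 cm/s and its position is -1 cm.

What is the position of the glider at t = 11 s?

On each constant-a segment, Δv = aΔt and Δx = v₀Δt + ½aΔt²; chain segment to segment.
0–3 s: v starts -1 cm/s; Δx = -1·3 + ½·-11·3² = -52.5 cm; v ends -34 cm/s.
3–8 s: v starts -34 cm/s; Δx = -34·5 + ½·-9·5² = -282.5 cm; v ends -79 cm/s.
8–11 s: v starts -79 cm/s; Δx = -79·3 + ½·8·3² = -201 cm; v ends -55 cm/s.
x(11) = -1 + Σ Δx = -537 cm.

-537 cm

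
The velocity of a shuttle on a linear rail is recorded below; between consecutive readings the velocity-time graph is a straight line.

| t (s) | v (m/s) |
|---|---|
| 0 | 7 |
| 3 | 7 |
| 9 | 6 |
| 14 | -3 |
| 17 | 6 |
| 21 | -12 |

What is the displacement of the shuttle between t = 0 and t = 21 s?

60 m

Displacement is the signed area under the v-t curve.
0–3 s: 7 × 3 = 21 m
3–9 s: ½(7 + 6)(6) = 39 m
9–14 s: ½(6 + -3)(5) = 7.5 m
14–17 s: ½(-3 + 6)(3) = 4.5 m
17–21 s: ½(6 + -12)(4) = -12 m
Net displacement = 60 m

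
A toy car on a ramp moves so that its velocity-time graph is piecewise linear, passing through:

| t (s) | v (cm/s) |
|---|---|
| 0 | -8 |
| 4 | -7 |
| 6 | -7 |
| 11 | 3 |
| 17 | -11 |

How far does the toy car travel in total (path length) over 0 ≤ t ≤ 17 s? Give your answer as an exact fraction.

Distance (not displacement) is the total path length: add the absolute areas under v-t.
0–4 s: |½(-8 + -7)(4)| = 30 cm
4–6 s: |-7| × 2 = 14 cm
6–11 s: v = 0 at t = 9.5 s; triangle areas 12.25 + 2.25 = 14.5 cm
11–17 s: v = 0 at t = 86/7 s; triangle areas 27/14 + 363/14 = 195/7 cm
Total distance = 1209/14 cm

1209/14 cm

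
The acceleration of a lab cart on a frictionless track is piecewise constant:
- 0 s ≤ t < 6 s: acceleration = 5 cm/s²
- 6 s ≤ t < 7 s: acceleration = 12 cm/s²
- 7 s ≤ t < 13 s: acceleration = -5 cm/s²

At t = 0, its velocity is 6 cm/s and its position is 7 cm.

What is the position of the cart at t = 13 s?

On each constant-a segment, Δv = aΔt and Δx = v₀Δt + ½aΔt²; chain segment to segment.
0–6 s: v starts 6 cm/s; Δx = 6·6 + ½·5·6² = 126 cm; v ends 36 cm/s.
6–7 s: v starts 36 cm/s; Δx = 36·1 + ½·12·1² = 42 cm; v ends 48 cm/s.
7–13 s: v starts 48 cm/s; Δx = 48·6 + ½·-5·6² = 198 cm; v ends 18 cm/s.
x(13) = 7 + Σ Δx = 373 cm.

373 cm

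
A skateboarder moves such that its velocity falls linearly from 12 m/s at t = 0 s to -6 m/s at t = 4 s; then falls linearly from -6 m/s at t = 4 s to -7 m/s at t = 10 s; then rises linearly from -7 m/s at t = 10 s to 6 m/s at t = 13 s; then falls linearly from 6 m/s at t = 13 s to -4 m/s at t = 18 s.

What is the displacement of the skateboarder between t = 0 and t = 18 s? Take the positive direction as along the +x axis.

-23.5 m

Net displacement equals the area under the velocity-time graph (areas below the axis count negative).
0–4 s: ½(12 + -6)(4) = 12 m
4–10 s: ½(-6 + -7)(6) = -39 m
10–13 s: ½(-7 + 6)(3) = -1.5 m
13–18 s: ½(6 + -4)(5) = 5 m
Net displacement = -23.5 m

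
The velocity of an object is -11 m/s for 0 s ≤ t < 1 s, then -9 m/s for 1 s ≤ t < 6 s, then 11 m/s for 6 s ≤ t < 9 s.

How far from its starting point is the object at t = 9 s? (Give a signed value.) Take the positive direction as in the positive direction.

Net displacement equals the area under the velocity-time graph (areas below the axis count negative).
0–1 s: -11 × 1 = -11 m
1–6 s: -9 × 5 = -45 m
6–9 s: 11 × 3 = 33 m
Net displacement = -23 m

-23 m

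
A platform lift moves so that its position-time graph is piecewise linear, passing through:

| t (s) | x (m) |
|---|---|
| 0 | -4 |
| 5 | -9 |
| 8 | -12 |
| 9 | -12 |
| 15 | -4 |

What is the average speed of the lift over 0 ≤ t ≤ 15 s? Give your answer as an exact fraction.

16/15 m/s

Average speed = (total path length)/(elapsed time); on a piecewise-linear x-t graph the path length is Σ|Δx|.
0–5 s: |Δx| = |-9 − -4| = 5 m
5–8 s: |Δx| = |-12 − -9| = 3 m
8–9 s: |Δx| = |-12 − -12| = 0 m
9–15 s: |Δx| = |-4 − -12| = 8 m
Total path = 16 m; average speed = 16/15 = 16/15 m/s.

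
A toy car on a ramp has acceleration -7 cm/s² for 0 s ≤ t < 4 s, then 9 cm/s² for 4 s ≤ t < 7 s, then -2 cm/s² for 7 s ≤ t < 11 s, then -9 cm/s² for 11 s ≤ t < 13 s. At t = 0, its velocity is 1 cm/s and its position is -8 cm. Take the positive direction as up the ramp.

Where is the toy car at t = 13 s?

On each constant-a segment, Δv = aΔt and Δx = v₀Δt + ½aΔt²; chain segment to segment.
0–4 s: v starts 1 cm/s; Δx = 1·4 + ½·-7·4² = -52 cm; v ends -27 cm/s.
4–7 s: v starts -27 cm/s; Δx = -27·3 + ½·9·3² = -40.5 cm; v ends 0 cm/s.
7–11 s: v starts 0 cm/s; Δx = 0·4 + ½·-2·4² = -16 cm; v ends -8 cm/s.
11–13 s: v starts -8 cm/s; Δx = -8·2 + ½·-9·2² = -34 cm; v ends -26 cm/s.
x(13) = -8 + Σ Δx = -150.5 cm.

-150.5 cm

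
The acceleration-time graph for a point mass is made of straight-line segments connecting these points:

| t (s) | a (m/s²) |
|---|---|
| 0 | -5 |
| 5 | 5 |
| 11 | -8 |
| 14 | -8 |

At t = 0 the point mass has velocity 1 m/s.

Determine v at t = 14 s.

-32 m/s

Δv equals the area under the a-t graph; then v = v₀ + Δv.
0–5 s: ½(-5 + 5)(5) = 0 m/s
5–11 s: ½(5 + -8)(6) = -9 m/s
11–14 s: -8 × 3 = -24 m/s
Δv = -33 m/s, so v(14) = 1 + (-33) = -32 m/s.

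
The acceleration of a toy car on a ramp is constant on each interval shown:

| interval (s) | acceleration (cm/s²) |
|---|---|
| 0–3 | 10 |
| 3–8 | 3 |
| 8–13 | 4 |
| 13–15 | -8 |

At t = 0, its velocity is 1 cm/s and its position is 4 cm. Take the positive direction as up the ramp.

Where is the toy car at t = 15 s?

On each constant-a segment, Δv = aΔt and Δx = v₀Δt + ½aΔt²; chain segment to segment.
0–3 s: v starts 1 cm/s; Δx = 1·3 + ½·10·3² = 48 cm; v ends 31 cm/s.
3–8 s: v starts 31 cm/s; Δx = 31·5 + ½·3·5² = 192.5 cm; v ends 46 cm/s.
8–13 s: v starts 46 cm/s; Δx = 46·5 + ½·4·5² = 280 cm; v ends 66 cm/s.
13–15 s: v starts 66 cm/s; Δx = 66·2 + ½·-8·2² = 116 cm; v ends 50 cm/s.
x(15) = 4 + Σ Δx = 640.5 cm.

640.5 cm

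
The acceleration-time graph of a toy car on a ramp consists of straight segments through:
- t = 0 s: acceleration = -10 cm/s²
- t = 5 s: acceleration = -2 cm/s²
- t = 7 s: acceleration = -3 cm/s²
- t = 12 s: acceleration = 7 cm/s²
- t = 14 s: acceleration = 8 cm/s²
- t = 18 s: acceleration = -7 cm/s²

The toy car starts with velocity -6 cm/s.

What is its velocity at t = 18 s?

Δv equals the area under the a-t graph; then v = v₀ + Δv.
0–5 s: ½(-10 + -2)(5) = -30 cm/s
5–7 s: ½(-2 + -3)(2) = -5 cm/s
7–12 s: ½(-3 + 7)(5) = 10 cm/s
12–14 s: ½(7 + 8)(2) = 15 cm/s
14–18 s: ½(8 + -7)(4) = 2 cm/s
Δv = -8 cm/s, so v(18) = -6 + (-8) = -14 cm/s.

-14 cm/s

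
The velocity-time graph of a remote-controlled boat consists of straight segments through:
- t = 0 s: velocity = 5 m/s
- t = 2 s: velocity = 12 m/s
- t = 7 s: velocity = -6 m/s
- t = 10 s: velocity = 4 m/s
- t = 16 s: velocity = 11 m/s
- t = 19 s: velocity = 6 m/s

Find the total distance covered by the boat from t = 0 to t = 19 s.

Distance (not displacement) is the total path length: add the absolute areas under v-t.
0–2 s: |½(5 + 12)(2)| = 17 m
2–7 s: v = 0 at t = 16/3 s; triangle areas 20 + 5 = 25 m
7–10 s: v = 0 at t = 8.8 s; triangle areas 5.4 + 2.4 = 7.8 m
10–16 s: |½(4 + 11)(6)| = 45 m
16–19 s: |½(11 + 6)(3)| = 25.5 m
Total distance = 120.3 m

120.3 m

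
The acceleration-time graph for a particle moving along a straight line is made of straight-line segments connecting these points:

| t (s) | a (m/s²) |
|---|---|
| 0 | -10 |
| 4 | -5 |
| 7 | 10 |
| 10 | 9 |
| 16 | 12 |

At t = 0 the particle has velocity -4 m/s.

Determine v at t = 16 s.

Δv equals the area under the a-t graph; then v = v₀ + Δv.
0–4 s: ½(-10 + -5)(4) = -30 m/s
4–7 s: ½(-5 + 10)(3) = 7.5 m/s
7–10 s: ½(10 + 9)(3) = 28.5 m/s
10–16 s: ½(9 + 12)(6) = 63 m/s
Δv = 69 m/s, so v(16) = -4 + (69) = 65 m/s.

65 m/s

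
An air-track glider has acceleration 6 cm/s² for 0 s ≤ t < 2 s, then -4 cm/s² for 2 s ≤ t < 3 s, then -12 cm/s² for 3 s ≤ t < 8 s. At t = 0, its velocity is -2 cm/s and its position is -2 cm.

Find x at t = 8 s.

-106 cm

On each constant-a segment, Δv = aΔt and Δx = v₀Δt + ½aΔt²; chain segment to segment.
0–2 s: v starts -2 cm/s; Δx = -2·2 + ½·6·2² = 8 cm; v ends 10 cm/s.
2–3 s: v starts 10 cm/s; Δx = 10·1 + ½·-4·1² = 8 cm; v ends 6 cm/s.
3–8 s: v starts 6 cm/s; Δx = 6·5 + ½·-12·5² = -120 cm; v ends -54 cm/s.
x(8) = -2 + Σ Δx = -106 cm.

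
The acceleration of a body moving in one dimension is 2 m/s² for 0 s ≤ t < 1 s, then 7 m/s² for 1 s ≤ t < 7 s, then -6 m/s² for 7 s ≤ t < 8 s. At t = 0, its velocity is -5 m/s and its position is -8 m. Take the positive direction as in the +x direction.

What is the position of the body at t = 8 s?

On each constant-a segment, Δv = aΔt and Δx = v₀Δt + ½aΔt²; chain segment to segment.
0–1 s: v starts -5 m/s; Δx = -5·1 + ½·2·1² = -4 m; v ends -3 m/s.
1–7 s: v starts -3 m/s; Δx = -3·6 + ½·7·6² = 108 m; v ends 39 m/s.
7–8 s: v starts 39 m/s; Δx = 39·1 + ½·-6·1² = 36 m; v ends 33 m/s.
x(8) = -8 + Σ Δx = 132 m.

132 m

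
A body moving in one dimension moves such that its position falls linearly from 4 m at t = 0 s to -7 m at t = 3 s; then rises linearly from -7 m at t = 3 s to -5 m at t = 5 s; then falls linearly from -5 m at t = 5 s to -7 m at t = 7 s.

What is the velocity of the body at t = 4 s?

Velocity is the slope of the x-t graph on 3–5 s: (-5 − -7)/(5 − 3) = 1 m/s.

1 m/s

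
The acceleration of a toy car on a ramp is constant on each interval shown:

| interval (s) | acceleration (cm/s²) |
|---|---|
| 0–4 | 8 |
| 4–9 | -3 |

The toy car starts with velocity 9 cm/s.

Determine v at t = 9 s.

Δv equals the area under the a-t graph; then v = v₀ + Δv.
0–4 s: 8 × 4 = 32 cm/s
4–9 s: -3 × 5 = -15 cm/s
Δv = 17 cm/s, so v(9) = 9 + (17) = 26 cm/s.

26 cm/s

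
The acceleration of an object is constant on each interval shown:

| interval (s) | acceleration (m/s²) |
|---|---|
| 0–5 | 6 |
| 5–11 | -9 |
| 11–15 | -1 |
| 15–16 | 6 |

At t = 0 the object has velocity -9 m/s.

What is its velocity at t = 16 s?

Δv equals the area under the a-t graph; then v = v₀ + Δv.
0–5 s: 6 × 5 = 30 m/s
5–11 s: -9 × 6 = -54 m/s
11–15 s: -1 × 4 = -4 m/s
15–16 s: 6 × 1 = 6 m/s
Δv = -22 m/s, so v(16) = -9 + (-22) = -31 m/s.

-31 m/s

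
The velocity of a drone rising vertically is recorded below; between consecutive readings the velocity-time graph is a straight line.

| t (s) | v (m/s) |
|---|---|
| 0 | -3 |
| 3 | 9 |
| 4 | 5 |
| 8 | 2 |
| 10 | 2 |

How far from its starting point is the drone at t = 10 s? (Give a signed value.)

Net displacement equals the area under the velocity-time graph (areas below the axis count negative).
0–3 s: ½(-3 + 9)(3) = 9 m
3–4 s: ½(9 + 5)(1) = 7 m
4–8 s: ½(5 + 2)(4) = 14 m
8–10 s: 2 × 2 = 4 m
Net displacement = 34 m

34 m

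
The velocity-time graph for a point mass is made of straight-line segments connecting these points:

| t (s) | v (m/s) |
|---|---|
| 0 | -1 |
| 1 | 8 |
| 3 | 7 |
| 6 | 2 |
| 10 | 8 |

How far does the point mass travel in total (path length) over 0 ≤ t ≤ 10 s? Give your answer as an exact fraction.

Total distance travelled is ∫|v| dt — sum the magnitudes of each area piece.
0–1 s: v = 0 at t = 1/9 s; triangle areas 1/18 + 32/9 = 65/18 m
1–3 s: |½(8 + 7)(2)| = 15 m
3–6 s: |½(7 + 2)(3)| = 13.5 m
6–10 s: |½(2 + 8)(4)| = 20 m
Total distance = 469/9 m

469/9 m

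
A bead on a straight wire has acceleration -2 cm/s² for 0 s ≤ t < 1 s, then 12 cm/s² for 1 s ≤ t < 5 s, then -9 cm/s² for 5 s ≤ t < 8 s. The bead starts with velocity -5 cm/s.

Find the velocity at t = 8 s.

14 cm/s

Δv equals the area under the a-t graph; then v = v₀ + Δv.
0–1 s: -2 × 1 = -2 cm/s
1–5 s: 12 × 4 = 48 cm/s
5–8 s: -9 × 3 = -27 cm/s
Δv = 19 cm/s, so v(8) = -5 + (19) = 14 cm/s.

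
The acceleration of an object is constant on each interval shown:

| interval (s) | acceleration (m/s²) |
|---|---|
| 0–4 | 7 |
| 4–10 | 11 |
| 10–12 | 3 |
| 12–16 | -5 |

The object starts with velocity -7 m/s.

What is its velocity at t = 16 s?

Δv equals the area under the a-t graph; then v = v₀ + Δv.
0–4 s: 7 × 4 = 28 m/s
4–10 s: 11 × 6 = 66 m/s
10–12 s: 3 × 2 = 6 m/s
12–16 s: -5 × 4 = -20 m/s
Δv = 80 m/s, so v(16) = -7 + (80) = 73 m/s.

73 m/s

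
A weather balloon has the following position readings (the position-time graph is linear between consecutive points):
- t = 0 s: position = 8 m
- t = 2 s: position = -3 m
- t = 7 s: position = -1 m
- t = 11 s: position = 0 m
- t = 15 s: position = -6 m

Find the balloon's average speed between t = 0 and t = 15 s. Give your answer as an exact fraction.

4/3 m/s

Average speed = (total path length)/(elapsed time); on a piecewise-linear x-t graph the path length is Σ|Δx|.
0–2 s: |Δx| = |-3 − 8| = 11 m
2–7 s: |Δx| = |-1 − -3| = 2 m
7–11 s: |Δx| = |0 − -1| = 1 m
11–15 s: |Δx| = |-6 − 0| = 6 m
Total path = 20 m; average speed = 20/15 = 4/3 m/s.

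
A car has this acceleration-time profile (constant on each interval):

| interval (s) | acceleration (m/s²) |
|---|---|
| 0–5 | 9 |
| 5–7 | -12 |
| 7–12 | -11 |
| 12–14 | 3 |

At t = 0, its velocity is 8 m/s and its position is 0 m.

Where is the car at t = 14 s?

196 m

On each constant-a segment, Δv = aΔt and Δx = v₀Δt + ½aΔt²; chain segment to segment.
0–5 s: v starts 8 m/s; Δx = 8·5 + ½·9·5² = 152.5 m; v ends 53 m/s.
5–7 s: v starts 53 m/s; Δx = 53·2 + ½·-12·2² = 82 m; v ends 29 m/s.
7–12 s: v starts 29 m/s; Δx = 29·5 + ½·-11·5² = 7.5 m; v ends -26 m/s.
12–14 s: v starts -26 m/s; Δx = -26·2 + ½·3·2² = -46 m; v ends -20 m/s.
x(14) = 0 + Σ Δx = 196 m.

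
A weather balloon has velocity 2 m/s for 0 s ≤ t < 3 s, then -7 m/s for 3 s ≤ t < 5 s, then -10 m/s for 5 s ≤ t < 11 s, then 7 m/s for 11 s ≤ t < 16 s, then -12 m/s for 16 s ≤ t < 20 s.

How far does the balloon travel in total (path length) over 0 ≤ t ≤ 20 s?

Total distance travelled is ∫|v| dt — sum the magnitudes of each area piece.
0–3 s: |2| × 3 = 6 m
3–5 s: |-7| × 2 = 14 m
5–11 s: |-10| × 6 = 60 m
11–16 s: |7| × 5 = 35 m
16–20 s: |-12| × 4 = 48 m
Total distance = 163 m

163 m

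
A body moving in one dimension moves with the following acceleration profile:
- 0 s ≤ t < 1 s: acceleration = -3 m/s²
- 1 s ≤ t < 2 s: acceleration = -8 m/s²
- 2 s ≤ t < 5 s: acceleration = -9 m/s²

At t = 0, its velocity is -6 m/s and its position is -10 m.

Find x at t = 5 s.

On each constant-a segment, Δv = aΔt and Δx = v₀Δt + ½aΔt²; chain segment to segment.
0–1 s: v starts -6 m/s; Δx = -6·1 + ½·-3·1² = -7.5 m; v ends -9 m/s.
1–2 s: v starts -9 m/s; Δx = -9·1 + ½·-8·1² = -13 m; v ends -17 m/s.
2–5 s: v starts -17 m/s; Δx = -17·3 + ½·-9·3² = -91.5 m; v ends -44 m/s.
x(5) = -10 + Σ Δx = -122 m.

-122 m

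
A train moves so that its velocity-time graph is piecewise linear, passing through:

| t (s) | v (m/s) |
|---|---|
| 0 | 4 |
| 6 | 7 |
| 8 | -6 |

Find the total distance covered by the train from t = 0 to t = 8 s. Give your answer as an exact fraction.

Distance (not displacement) is the total path length: add the absolute areas under v-t.
0–6 s: |½(4 + 7)(6)| = 33 m
6–8 s: v = 0 at t = 92/13 s; triangle areas 49/13 + 36/13 = 85/13 m
Total distance = 514/13 m

514/13 m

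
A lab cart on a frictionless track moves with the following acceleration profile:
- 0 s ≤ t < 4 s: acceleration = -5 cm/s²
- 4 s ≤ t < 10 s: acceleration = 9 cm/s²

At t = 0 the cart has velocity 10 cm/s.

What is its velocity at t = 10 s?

44 cm/s

Δv equals the area under the a-t graph; then v = v₀ + Δv.
0–4 s: -5 × 4 = -20 cm/s
4–10 s: 9 × 6 = 54 cm/s
Δv = 34 cm/s, so v(10) = 10 + (34) = 44 cm/s.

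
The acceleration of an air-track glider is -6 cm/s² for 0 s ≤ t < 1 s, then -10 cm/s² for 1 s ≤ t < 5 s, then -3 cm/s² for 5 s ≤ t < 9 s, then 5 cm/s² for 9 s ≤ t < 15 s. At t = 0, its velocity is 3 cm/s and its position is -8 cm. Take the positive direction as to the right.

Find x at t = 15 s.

On each constant-a segment, Δv = aΔt and Δx = v₀Δt + ½aΔt²; chain segment to segment.
0–1 s: v starts 3 cm/s; Δx = 3·1 + ½·-6·1² = 0 cm; v ends -3 cm/s.
1–5 s: v starts -3 cm/s; Δx = -3·4 + ½·-10·4² = -92 cm; v ends -43 cm/s.
5–9 s: v starts -43 cm/s; Δx = -43·4 + ½·-3·4² = -196 cm; v ends -55 cm/s.
9–15 s: v starts -55 cm/s; Δx = -55·6 + ½·5·6² = -240 cm; v ends -25 cm/s.
x(15) = -8 + Σ Δx = -536 cm.

-536 cm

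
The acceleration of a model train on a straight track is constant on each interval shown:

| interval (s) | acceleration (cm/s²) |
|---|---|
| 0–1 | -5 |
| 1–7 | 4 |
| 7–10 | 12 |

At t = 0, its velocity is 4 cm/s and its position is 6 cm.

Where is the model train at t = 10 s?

196.5 cm

On each constant-a segment, Δv = aΔt and Δx = v₀Δt + ½aΔt²; chain segment to segment.
0–1 s: v starts 4 cm/s; Δx = 4·1 + ½·-5·1² = 1.5 cm; v ends -1 cm/s.
1–7 s: v starts -1 cm/s; Δx = -1·6 + ½·4·6² = 66 cm; v ends 23 cm/s.
7–10 s: v starts 23 cm/s; Δx = 23·3 + ½·12·3² = 123 cm; v ends 59 cm/s.
x(10) = 6 + Σ Δx = 196.5 cm.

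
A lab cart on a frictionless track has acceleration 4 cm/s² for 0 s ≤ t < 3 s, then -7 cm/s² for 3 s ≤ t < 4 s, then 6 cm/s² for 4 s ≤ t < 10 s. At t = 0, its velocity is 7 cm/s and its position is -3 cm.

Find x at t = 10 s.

On each constant-a segment, Δv = aΔt and Δx = v₀Δt + ½aΔt²; chain segment to segment.
0–3 s: v starts 7 cm/s; Δx = 7·3 + ½·4·3² = 39 cm; v ends 19 cm/s.
3–4 s: v starts 19 cm/s; Δx = 19·1 + ½·-7·1² = 15.5 cm; v ends 12 cm/s.
4–10 s: v starts 12 cm/s; Δx = 12·6 + ½·6·6² = 180 cm; v ends 48 cm/s.
x(10) = -3 + Σ Δx = 231.5 cm.

231.5 cm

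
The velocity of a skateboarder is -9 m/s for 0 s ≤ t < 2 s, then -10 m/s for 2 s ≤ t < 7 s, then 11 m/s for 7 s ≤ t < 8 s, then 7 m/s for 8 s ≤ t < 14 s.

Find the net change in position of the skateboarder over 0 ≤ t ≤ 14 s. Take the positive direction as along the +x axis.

Displacement is the signed area under the v-t curve.
0–2 s: -9 × 2 = -18 m
2–7 s: -10 × 5 = -50 m
7–8 s: 11 × 1 = 11 m
8–14 s: 7 × 6 = 42 m
Net displacement = -15 m

-15 m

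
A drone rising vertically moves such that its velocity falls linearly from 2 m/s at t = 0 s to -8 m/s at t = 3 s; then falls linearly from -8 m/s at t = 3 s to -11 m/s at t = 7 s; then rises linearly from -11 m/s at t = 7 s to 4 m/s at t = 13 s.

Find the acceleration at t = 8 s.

2.5 m/s²

Acceleration is the slope of the v-t graph on 7–13 s: (4 − -11)/(13 − 7) = 2.5 m/s².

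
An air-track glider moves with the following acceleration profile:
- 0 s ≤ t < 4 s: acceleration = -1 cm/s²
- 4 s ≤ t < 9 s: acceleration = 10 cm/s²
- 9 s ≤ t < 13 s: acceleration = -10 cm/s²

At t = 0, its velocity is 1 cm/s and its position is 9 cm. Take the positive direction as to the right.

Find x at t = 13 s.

223 cm

On each constant-a segment, Δv = aΔt and Δx = v₀Δt + ½aΔt²; chain segment to segment.
0–4 s: v starts 1 cm/s; Δx = 1·4 + ½·-1·4² = -4 cm; v ends -3 cm/s.
4–9 s: v starts -3 cm/s; Δx = -3·5 + ½·10·5² = 110 cm; v ends 47 cm/s.
9–13 s: v starts 47 cm/s; Δx = 47·4 + ½·-10·4² = 108 cm; v ends 7 cm/s.
x(13) = 9 + Σ Δx = 223 cm.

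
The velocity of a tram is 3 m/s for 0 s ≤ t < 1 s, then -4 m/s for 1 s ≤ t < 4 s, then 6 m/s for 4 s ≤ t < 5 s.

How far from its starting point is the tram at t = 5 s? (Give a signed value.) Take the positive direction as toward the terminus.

-3 m

Displacement is the signed area under the v-t curve.
0–1 s: 3 × 1 = 3 m
1–4 s: -4 × 3 = -12 m
4–5 s: 6 × 1 = 6 m
Net displacement = -3 m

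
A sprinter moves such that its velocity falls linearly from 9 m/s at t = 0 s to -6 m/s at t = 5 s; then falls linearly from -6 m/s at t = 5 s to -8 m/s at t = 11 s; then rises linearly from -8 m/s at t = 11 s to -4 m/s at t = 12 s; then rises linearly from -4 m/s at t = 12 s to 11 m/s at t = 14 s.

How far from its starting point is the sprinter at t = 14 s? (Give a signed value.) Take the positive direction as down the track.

-33.5 m

Displacement is the signed area under the v-t curve.
0–5 s: ½(9 + -6)(5) = 7.5 m
5–11 s: ½(-6 + -8)(6) = -42 m
11–12 s: ½(-8 + -4)(1) = -6 m
12–14 s: ½(-4 + 11)(2) = 7 m
Net displacement = -33.5 m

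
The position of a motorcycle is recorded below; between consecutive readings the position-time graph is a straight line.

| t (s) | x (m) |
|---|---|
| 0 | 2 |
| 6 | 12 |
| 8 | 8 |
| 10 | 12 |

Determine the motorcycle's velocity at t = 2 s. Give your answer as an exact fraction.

5/3 m/s

Velocity is the slope of the x-t graph on 0–6 s: (12 − 2)/(6 − 0) = 5/3 m/s.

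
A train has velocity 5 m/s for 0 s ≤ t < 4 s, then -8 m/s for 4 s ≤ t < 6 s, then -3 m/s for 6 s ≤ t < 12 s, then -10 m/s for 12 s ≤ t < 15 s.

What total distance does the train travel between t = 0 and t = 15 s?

84 m

Distance (not displacement) is the total path length: add the absolute areas under v-t.
0–4 s: |5| × 4 = 20 m
4–6 s: |-8| × 2 = 16 m
6–12 s: |-3| × 6 = 18 m
12–15 s: |-10| × 3 = 30 m
Total distance = 84 m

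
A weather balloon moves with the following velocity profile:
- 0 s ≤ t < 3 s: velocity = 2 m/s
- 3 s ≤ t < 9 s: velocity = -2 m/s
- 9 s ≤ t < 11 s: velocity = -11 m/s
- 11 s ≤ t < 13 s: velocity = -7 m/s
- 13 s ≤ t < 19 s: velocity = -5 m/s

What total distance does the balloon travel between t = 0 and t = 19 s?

Distance (not displacement) is the total path length: add the absolute areas under v-t.
0–3 s: |2| × 3 = 6 m
3–9 s: |-2| × 6 = 12 m
9–11 s: |-11| × 2 = 22 m
11–13 s: |-7| × 2 = 14 m
13–19 s: |-5| × 6 = 30 m
Total distance = 84 m

84 m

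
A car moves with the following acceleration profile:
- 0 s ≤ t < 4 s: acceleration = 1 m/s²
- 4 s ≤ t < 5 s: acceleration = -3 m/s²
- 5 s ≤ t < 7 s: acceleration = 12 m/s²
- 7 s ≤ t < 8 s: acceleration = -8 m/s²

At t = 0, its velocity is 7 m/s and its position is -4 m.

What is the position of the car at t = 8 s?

On each constant-a segment, Δv = aΔt and Δx = v₀Δt + ½aΔt²; chain segment to segment.
0–4 s: v starts 7 m/s; Δx = 7·4 + ½·1·4² = 36 m; v ends 11 m/s.
4–5 s: v starts 11 m/s; Δx = 11·1 + ½·-3·1² = 9.5 m; v ends 8 m/s.
5–7 s: v starts 8 m/s; Δx = 8·2 + ½·12·2² = 40 m; v ends 32 m/s.
7–8 s: v starts 32 m/s; Δx = 32·1 + ½·-8·1² = 28 m; v ends 24 m/s.
x(8) = -4 + Σ Δx = 109.5 m.

109.5 m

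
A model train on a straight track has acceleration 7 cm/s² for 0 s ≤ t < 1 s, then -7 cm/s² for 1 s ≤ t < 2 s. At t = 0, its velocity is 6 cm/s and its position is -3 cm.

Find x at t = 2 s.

16 cm

On each constant-a segment, Δv = aΔt and Δx = v₀Δt + ½aΔt²; chain segment to segment.
0–1 s: v starts 6 cm/s; Δx = 6·1 + ½·7·1² = 9.5 cm; v ends 13 cm/s.
1–2 s: v starts 13 cm/s; Δx = 13·1 + ½·-7·1² = 9.5 cm; v ends 6 cm/s.
x(2) = -3 + Σ Δx = 16 cm.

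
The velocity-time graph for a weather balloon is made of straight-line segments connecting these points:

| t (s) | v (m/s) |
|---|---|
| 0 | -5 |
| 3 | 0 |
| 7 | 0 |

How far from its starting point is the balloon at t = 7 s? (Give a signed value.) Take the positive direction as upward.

-7.5 m

Displacement is the signed area under the v-t curve.
0–3 s: ½(-5 + 0)(3) = -7.5 m
3–7 s: 0 × 4 = 0 m
Net displacement = -7.5 m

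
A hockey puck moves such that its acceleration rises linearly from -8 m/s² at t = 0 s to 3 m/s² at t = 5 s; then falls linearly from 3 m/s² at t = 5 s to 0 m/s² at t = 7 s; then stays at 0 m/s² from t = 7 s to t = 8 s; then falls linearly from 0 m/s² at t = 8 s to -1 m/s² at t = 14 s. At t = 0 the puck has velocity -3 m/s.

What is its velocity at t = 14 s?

Δv equals the area under the a-t graph; then v = v₀ + Δv.
0–5 s: ½(-8 + 3)(5) = -12.5 m/s
5–7 s: ½(3 + 0)(2) = 3 m/s
7–8 s: 0 × 1 = 0 m/s
8–14 s: ½(0 + -1)(6) = -3 m/s
Δv = -12.5 m/s, so v(14) = -3 + (-12.5) = -15.5 m/s.

-15.5 m/s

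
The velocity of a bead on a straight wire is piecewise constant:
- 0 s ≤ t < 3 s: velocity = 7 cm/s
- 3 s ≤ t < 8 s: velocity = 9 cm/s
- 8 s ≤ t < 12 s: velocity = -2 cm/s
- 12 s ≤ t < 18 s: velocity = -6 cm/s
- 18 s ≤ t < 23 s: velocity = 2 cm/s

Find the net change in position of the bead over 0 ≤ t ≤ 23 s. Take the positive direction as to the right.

Net displacement equals the area under the velocity-time graph (areas below the axis count negative).
0–3 s: 7 × 3 = 21 cm
3–8 s: 9 × 5 = 45 cm
8–12 s: -2 × 4 = -8 cm
12–18 s: -6 × 6 = -36 cm
18–23 s: 2 × 5 = 10 cm
Net displacement = 32 cm

32 cm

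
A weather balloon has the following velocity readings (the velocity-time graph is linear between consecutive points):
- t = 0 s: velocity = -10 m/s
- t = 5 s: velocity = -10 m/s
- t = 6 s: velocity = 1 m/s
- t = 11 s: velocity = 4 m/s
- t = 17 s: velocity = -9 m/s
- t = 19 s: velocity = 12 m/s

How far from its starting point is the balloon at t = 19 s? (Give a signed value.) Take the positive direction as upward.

-54 m

Displacement is the signed area under the v-t curve.
0–5 s: -10 × 5 = -50 m
5–6 s: ½(-10 + 1)(1) = -4.5 m
6–11 s: ½(1 + 4)(5) = 12.5 m
11–17 s: ½(4 + -9)(6) = -15 m
17–19 s: ½(-9 + 12)(2) = 3 m
Net displacement = -54 m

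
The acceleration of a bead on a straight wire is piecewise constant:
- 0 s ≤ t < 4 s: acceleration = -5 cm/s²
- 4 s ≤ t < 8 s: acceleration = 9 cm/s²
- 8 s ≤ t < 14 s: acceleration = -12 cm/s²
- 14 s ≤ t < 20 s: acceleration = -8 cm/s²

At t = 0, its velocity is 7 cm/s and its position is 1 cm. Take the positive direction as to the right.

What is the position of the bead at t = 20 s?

-507 cm

On each constant-a segment, Δv = aΔt and Δx = v₀Δt + ½aΔt²; chain segment to segment.
0–4 s: v starts 7 cm/s; Δx = 7·4 + ½·-5·4² = -12 cm; v ends -13 cm/s.
4–8 s: v starts -13 cm/s; Δx = -13·4 + ½·9·4² = 20 cm; v ends 23 cm/s.
8–14 s: v starts 23 cm/s; Δx = 23·6 + ½·-12·6² = -78 cm; v ends -49 cm/s.
14–20 s: v starts -49 cm/s; Δx = -49·6 + ½·-8·6² = -438 cm; v ends -97 cm/s.
x(20) = 1 + Σ Δx = -507 cm.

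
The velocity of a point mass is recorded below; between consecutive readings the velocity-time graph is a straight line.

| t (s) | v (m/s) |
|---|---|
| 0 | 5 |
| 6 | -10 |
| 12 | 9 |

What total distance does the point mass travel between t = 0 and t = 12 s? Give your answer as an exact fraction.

1018/19 m

Distance (not displacement) is the total path length: add the absolute areas under v-t.
0–6 s: v = 0 at t = 2 s; triangle areas 5 + 20 = 25 m
6–12 s: v = 0 at t = 174/19 s; triangle areas 300/19 + 243/19 = 543/19 m
Total distance = 1018/19 m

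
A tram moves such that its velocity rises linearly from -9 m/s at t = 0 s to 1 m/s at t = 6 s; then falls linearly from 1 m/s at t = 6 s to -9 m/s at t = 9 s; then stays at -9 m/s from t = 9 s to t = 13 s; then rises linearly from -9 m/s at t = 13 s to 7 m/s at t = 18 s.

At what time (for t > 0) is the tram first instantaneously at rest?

t = 5.4 s

v changes sign on 0–6 s (from -9 to 1); the graph is linear there, so v = 0 at t = 0 + (9)·(6 − 0)/(1 − -9) = 5.4 s.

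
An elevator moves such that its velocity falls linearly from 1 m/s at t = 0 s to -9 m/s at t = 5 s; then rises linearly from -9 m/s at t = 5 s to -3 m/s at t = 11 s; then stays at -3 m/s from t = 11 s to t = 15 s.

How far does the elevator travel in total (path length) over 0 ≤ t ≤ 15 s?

Total distance travelled is ∫|v| dt — sum the magnitudes of each area piece.
0–5 s: v = 0 at t = 0.5 s; triangle areas 0.25 + 20.25 = 20.5 m
5–11 s: |½(-9 + -3)(6)| = 36 m
11–15 s: |-3| × 4 = 12 m
Total distance = 68.5 m

68.5 m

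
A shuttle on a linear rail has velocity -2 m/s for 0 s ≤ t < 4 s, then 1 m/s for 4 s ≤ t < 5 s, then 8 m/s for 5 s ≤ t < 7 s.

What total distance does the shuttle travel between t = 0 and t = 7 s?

Total distance travelled is ∫|v| dt — sum the magnitudes of each area piece.
0–4 s: |-2| × 4 = 8 m
4–5 s: |1| × 1 = 1 m
5–7 s: |8| × 2 = 16 m
Total distance = 25 m

25 m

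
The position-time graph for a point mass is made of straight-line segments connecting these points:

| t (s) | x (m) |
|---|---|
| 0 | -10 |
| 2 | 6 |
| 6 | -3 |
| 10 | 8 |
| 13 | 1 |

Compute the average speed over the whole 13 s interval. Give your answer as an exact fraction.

43/13 m/s

Average speed = (total path length)/(elapsed time); on a piecewise-linear x-t graph the path length is Σ|Δx|.
0–2 s: |Δx| = |6 − -10| = 16 m
2–6 s: |Δx| = |-3 − 6| = 9 m
6–10 s: |Δx| = |8 − -3| = 11 m
10–13 s: |Δx| = |1 − 8| = 7 m
Total path = 43 m; average speed = 43/13 = 43/13 m/s.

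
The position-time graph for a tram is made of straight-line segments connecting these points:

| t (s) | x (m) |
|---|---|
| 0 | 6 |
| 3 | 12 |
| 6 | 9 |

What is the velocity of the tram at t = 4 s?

-1 m/s

Velocity is the slope of the x-t graph on 3–6 s: (9 − 12)/(6 − 3) = -1 m/s.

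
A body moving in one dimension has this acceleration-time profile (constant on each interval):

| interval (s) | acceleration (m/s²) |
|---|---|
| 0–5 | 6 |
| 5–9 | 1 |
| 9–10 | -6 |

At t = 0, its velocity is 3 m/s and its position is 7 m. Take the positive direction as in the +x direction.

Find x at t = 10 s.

On each constant-a segment, Δv = aΔt and Δx = v₀Δt + ½aΔt²; chain segment to segment.
0–5 s: v starts 3 m/s; Δx = 3·5 + ½·6·5² = 90 m; v ends 33 m/s.
5–9 s: v starts 33 m/s; Δx = 33·4 + ½·1·4² = 140 m; v ends 37 m/s.
9–10 s: v starts 37 m/s; Δx = 37·1 + ½·-6·1² = 34 m; v ends 31 m/s.
x(10) = 7 + Σ Δx = 271 m.

271 m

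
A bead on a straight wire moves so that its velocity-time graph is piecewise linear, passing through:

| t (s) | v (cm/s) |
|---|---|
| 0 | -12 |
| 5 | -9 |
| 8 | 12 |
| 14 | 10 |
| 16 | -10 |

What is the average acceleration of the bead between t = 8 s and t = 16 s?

Average acceleration = Δv/Δt = (-10 − 12)/(16 − 8) = -2.75 cm/s².

-2.75 cm/s²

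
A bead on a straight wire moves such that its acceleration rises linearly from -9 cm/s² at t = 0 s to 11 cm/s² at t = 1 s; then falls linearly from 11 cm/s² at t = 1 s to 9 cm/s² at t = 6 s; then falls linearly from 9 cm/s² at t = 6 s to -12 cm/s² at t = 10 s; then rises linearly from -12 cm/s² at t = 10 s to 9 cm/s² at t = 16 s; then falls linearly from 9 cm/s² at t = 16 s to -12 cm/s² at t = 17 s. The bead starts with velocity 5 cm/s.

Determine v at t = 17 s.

39.5 cm/s

Δv equals the area under the a-t graph; then v = v₀ + Δv.
0–1 s: ½(-9 + 11)(1) = 1 cm/s
1–6 s: ½(11 + 9)(5) = 50 cm/s
6–10 s: ½(9 + -12)(4) = -6 cm/s
10–16 s: ½(-12 + 9)(6) = -9 cm/s
16–17 s: ½(9 + -12)(1) = -1.5 cm/s
Δv = 34.5 cm/s, so v(17) = 5 + (34.5) = 39.5 cm/s.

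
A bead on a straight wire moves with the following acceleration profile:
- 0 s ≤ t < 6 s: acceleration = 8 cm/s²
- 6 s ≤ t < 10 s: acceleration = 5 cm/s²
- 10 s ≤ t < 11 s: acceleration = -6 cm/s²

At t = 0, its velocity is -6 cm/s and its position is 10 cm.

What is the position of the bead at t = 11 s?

385 cm

On each constant-a segment, Δv = aΔt and Δx = v₀Δt + ½aΔt²; chain segment to segment.
0–6 s: v starts -6 cm/s; Δx = -6·6 + ½·8·6² = 108 cm; v ends 42 cm/s.
6–10 s: v starts 42 cm/s; Δx = 42·4 + ½·5·4² = 208 cm; v ends 62 cm/s.
10–11 s: v starts 62 cm/s; Δx = 62·1 + ½·-6·1² = 59 cm; v ends 56 cm/s.
x(11) = 10 + Σ Δx = 385 cm.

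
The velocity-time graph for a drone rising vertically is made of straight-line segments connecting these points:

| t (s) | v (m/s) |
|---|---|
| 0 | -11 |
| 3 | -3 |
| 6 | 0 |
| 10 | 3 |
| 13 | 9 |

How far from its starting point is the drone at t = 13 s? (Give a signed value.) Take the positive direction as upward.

-1.5 m

Displacement is the signed area under the v-t curve.
0–3 s: ½(-11 + -3)(3) = -21 m
3–6 s: ½(-3 + 0)(3) = -4.5 m
6–10 s: ½(0 + 3)(4) = 6 m
10–13 s: ½(3 + 9)(3) = 18 m
Net displacement = -1.5 m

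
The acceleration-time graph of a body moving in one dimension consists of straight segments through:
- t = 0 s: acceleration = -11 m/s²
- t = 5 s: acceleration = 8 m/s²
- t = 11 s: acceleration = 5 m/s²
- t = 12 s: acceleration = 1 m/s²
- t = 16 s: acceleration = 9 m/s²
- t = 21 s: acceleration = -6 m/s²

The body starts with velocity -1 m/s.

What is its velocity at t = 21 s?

Δv equals the area under the a-t graph; then v = v₀ + Δv.
0–5 s: ½(-11 + 8)(5) = -7.5 m/s
5–11 s: ½(8 + 5)(6) = 39 m/s
11–12 s: ½(5 + 1)(1) = 3 m/s
12–16 s: ½(1 + 9)(4) = 20 m/s
16–21 s: ½(9 + -6)(5) = 7.5 m/s
Δv = 62 m/s, so v(21) = -1 + (62) = 61 m/s.

61 m/s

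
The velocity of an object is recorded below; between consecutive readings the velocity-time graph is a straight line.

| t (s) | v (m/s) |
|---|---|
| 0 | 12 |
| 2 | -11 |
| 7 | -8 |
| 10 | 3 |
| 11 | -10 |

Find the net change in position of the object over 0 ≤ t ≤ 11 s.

-57.5 m

Displacement is the signed area under the v-t curve.
0–2 s: ½(12 + -11)(2) = 1 m
2–7 s: ½(-11 + -8)(5) = -47.5 m
7–10 s: ½(-8 + 3)(3) = -7.5 m
10–11 s: ½(3 + -10)(1) = -3.5 m
Net displacement = -57.5 m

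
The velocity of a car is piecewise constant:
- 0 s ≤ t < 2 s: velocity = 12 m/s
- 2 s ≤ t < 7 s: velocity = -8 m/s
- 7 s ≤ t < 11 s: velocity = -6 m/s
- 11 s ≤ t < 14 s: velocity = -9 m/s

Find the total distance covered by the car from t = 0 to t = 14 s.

Total distance travelled is ∫|v| dt — sum the magnitudes of each area piece.
0–2 s: |12| × 2 = 24 m
2–7 s: |-8| × 5 = 40 m
7–11 s: |-6| × 4 = 24 m
11–14 s: |-9| × 3 = 27 m
Total distance = 115 m

115 m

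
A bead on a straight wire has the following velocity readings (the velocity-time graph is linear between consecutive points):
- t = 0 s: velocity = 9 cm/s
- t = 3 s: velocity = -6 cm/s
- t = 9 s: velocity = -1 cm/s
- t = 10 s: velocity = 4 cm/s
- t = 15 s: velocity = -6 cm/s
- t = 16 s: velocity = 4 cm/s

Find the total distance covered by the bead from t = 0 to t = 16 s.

50 cm

Distance (not displacement) is the total path length: add the absolute areas under v-t.
0–3 s: v = 0 at t = 1.8 s; triangle areas 8.1 + 3.6 = 11.7 cm
3–9 s: |½(-6 + -1)(6)| = 21 cm
9–10 s: v = 0 at t = 9.2 s; triangle areas 0.1 + 1.6 = 1.7 cm
10–15 s: v = 0 at t = 12 s; triangle areas 4 + 9 = 13 cm
15–16 s: v = 0 at t = 15.6 s; triangle areas 1.8 + 0.8 = 2.6 cm
Total distance = 50 cm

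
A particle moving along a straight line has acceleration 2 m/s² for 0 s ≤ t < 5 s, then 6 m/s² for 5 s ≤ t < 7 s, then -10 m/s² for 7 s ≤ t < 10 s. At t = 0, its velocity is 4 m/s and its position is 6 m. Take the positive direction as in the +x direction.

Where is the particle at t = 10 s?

On each constant-a segment, Δv = aΔt and Δx = v₀Δt + ½aΔt²; chain segment to segment.
0–5 s: v starts 4 m/s; Δx = 4·5 + ½·2·5² = 45 m; v ends 14 m/s.
5–7 s: v starts 14 m/s; Δx = 14·2 + ½·6·2² = 40 m; v ends 26 m/s.
7–10 s: v starts 26 m/s; Δx = 26·3 + ½·-10·3² = 33 m; v ends -4 m/s.
x(10) = 6 + Σ Δx = 124 m.

124 m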